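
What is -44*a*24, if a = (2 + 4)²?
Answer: -38016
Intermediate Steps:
a = 36 (a = 6² = 36)
-44*a*24 = -44*36*24 = -1584*24 = -38016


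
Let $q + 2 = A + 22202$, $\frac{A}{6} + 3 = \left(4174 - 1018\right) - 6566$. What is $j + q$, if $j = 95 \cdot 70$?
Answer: $8372$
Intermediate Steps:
$A = -20478$ ($A = -18 + 6 \left(\left(4174 - 1018\right) - 6566\right) = -18 + 6 \left(3156 - 6566\right) = -18 + 6 \left(-3410\right) = -18 - 20460 = -20478$)
$q = 1722$ ($q = -2 + \left(-20478 + 22202\right) = -2 + 1724 = 1722$)
$j = 6650$
$j + q = 6650 + 1722 = 8372$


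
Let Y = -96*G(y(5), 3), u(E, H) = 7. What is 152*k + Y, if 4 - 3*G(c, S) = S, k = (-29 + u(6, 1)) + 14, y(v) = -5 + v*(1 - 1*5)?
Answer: -1248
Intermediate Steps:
y(v) = -5 - 4*v (y(v) = -5 + v*(1 - 5) = -5 + v*(-4) = -5 - 4*v)
k = -8 (k = (-29 + 7) + 14 = -22 + 14 = -8)
G(c, S) = 4/3 - S/3
Y = -32 (Y = -96*(4/3 - ⅓*3) = -96*(4/3 - 1) = -96*⅓ = -32)
152*k + Y = 152*(-8) - 32 = -1216 - 32 = -1248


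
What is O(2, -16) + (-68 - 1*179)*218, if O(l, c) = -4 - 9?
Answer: -53859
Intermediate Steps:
O(l, c) = -13
O(2, -16) + (-68 - 1*179)*218 = -13 + (-68 - 1*179)*218 = -13 + (-68 - 179)*218 = -13 - 247*218 = -13 - 53846 = -53859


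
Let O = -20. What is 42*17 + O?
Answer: 694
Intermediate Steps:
42*17 + O = 42*17 - 20 = 714 - 20 = 694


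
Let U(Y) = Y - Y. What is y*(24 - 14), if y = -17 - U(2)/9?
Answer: -170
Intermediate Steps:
U(Y) = 0
y = -17 (y = -17 - 0/9 = -17 - 1*0 = -17 + 0 = -17)
y*(24 - 14) = -17*(24 - 14) = -17*10 = -170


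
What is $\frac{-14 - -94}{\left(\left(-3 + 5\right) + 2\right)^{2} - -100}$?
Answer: $\frac{20}{29} \approx 0.68966$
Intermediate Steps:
$\frac{-14 - -94}{\left(\left(-3 + 5\right) + 2\right)^{2} - -100} = \frac{-14 + 94}{\left(2 + 2\right)^{2} + 100} = \frac{80}{4^{2} + 100} = \frac{80}{16 + 100} = \frac{80}{116} = 80 \cdot \frac{1}{116} = \frac{20}{29}$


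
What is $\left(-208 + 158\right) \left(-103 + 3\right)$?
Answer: $5000$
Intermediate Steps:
$\left(-208 + 158\right) \left(-103 + 3\right) = \left(-50\right) \left(-100\right) = 5000$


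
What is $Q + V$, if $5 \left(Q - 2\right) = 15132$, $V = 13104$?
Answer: $\frac{80662}{5} \approx 16132.0$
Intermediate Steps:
$Q = \frac{15142}{5}$ ($Q = 2 + \frac{1}{5} \cdot 15132 = 2 + \frac{15132}{5} = \frac{15142}{5} \approx 3028.4$)
$Q + V = \frac{15142}{5} + 13104 = \frac{80662}{5}$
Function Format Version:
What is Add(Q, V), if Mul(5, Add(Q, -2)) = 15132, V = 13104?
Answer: Rational(80662, 5) ≈ 16132.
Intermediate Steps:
Q = Rational(15142, 5) (Q = Add(2, Mul(Rational(1, 5), 15132)) = Add(2, Rational(15132, 5)) = Rational(15142, 5) ≈ 3028.4)
Add(Q, V) = Add(Rational(15142, 5), 13104) = Rational(80662, 5)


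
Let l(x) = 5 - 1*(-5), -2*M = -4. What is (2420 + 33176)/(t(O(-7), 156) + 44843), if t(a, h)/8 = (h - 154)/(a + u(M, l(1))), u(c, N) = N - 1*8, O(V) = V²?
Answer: 1815396/2287009 ≈ 0.79379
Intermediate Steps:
M = 2 (M = -½*(-4) = 2)
l(x) = 10 (l(x) = 5 + 5 = 10)
u(c, N) = -8 + N (u(c, N) = N - 8 = -8 + N)
t(a, h) = 8*(-154 + h)/(2 + a) (t(a, h) = 8*((h - 154)/(a + (-8 + 10))) = 8*((-154 + h)/(a + 2)) = 8*((-154 + h)/(2 + a)) = 8*(-154 + h)/(2 + a))
(2420 + 33176)/(t(O(-7), 156) + 44843) = (2420 + 33176)/(8*(-154 + 156)/(2 + (-7)²) + 44843) = 35596/(8*2/(2 + 49) + 44843) = 35596/(8*2/51 + 44843) = 35596/(8*(1/51)*2 + 44843) = 35596/(16/51 + 44843) = 35596/(2287009/51) = 35596*(51/2287009) = 1815396/2287009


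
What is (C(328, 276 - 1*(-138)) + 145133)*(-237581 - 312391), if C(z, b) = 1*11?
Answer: -79825135968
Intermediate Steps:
C(z, b) = 11
(C(328, 276 - 1*(-138)) + 145133)*(-237581 - 312391) = (11 + 145133)*(-237581 - 312391) = 145144*(-549972) = -79825135968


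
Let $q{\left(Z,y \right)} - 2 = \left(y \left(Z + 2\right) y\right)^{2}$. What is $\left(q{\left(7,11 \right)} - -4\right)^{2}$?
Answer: $1406422849329$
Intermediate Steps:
$q{\left(Z,y \right)} = 2 + y^{4} \left(2 + Z\right)^{2}$ ($q{\left(Z,y \right)} = 2 + \left(y \left(Z + 2\right) y\right)^{2} = 2 + \left(y \left(2 + Z\right) y\right)^{2} = 2 + \left(y y \left(2 + Z\right)\right)^{2} = 2 + \left(y^{2} \left(2 + Z\right)\right)^{2} = 2 + y^{4} \left(2 + Z\right)^{2}$)
$\left(q{\left(7,11 \right)} - -4\right)^{2} = \left(\left(2 + 11^{4} \left(2 + 7\right)^{2}\right) - -4\right)^{2} = \left(\left(2 + 14641 \cdot 9^{2}\right) + \left(10 - 6\right)\right)^{2} = \left(\left(2 + 14641 \cdot 81\right) + 4\right)^{2} = \left(\left(2 + 1185921\right) + 4\right)^{2} = \left(1185923 + 4\right)^{2} = 1185927^{2} = 1406422849329$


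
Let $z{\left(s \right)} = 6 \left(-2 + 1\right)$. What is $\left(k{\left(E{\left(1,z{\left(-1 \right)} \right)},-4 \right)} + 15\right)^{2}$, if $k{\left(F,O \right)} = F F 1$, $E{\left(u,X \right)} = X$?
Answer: $2601$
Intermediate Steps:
$z{\left(s \right)} = -6$ ($z{\left(s \right)} = 6 \left(-1\right) = -6$)
$k{\left(F,O \right)} = F^{2}$ ($k{\left(F,O \right)} = F^{2} \cdot 1 = F^{2}$)
$\left(k{\left(E{\left(1,z{\left(-1 \right)} \right)},-4 \right)} + 15\right)^{2} = \left(\left(-6\right)^{2} + 15\right)^{2} = \left(36 + 15\right)^{2} = 51^{2} = 2601$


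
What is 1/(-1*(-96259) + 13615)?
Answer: 1/109874 ≈ 9.1013e-6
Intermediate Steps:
1/(-1*(-96259) + 13615) = 1/(96259 + 13615) = 1/109874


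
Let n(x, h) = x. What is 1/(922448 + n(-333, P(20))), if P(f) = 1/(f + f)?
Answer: 1/922115 ≈ 1.0845e-6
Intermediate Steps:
P(f) = 1/(2*f)
1/(922448 + n(-333, P(20))) = 1/(922448 - 333) = 1/922115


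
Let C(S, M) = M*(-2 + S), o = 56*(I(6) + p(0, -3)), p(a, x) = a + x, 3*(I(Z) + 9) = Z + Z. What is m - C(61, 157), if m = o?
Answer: -9711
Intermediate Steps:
I(Z) = -9 + 2*Z/3 (I(Z) = -9 + (Z + Z)/3 = -9 + (2*Z)/3 = -9 + 2*Z/3)
o = -448 (o = 56*((-9 + (2/3)*6) + (0 - 3)) = 56*((-9 + 4) - 3) = 56*(-5 - 3) = 56*(-8) = -448)
m = -448
m - C(61, 157) = -448 - 157*(-2 + 61) = -448 - 157*59 = -448 - 1*9263 = -448 - 9263 = -9711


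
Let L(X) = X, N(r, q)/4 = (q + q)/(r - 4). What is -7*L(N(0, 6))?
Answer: 84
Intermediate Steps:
N(r, q) = 8*q/(-4 + r) (N(r, q) = 4*((q + q)/(r - 4)) = 4*((2*q)/(-4 + r)) = 4*(2*q/(-4 + r)) = 8*q/(-4 + r))
-7*L(N(0, 6)) = -56*6/(-4 + 0) = -56*6/(-4) = -56*6*(-1)/4 = -7*(-12) = 84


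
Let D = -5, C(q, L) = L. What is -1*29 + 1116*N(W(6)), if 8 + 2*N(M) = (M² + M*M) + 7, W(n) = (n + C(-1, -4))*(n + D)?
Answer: 3877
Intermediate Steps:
W(n) = (-5 + n)*(-4 + n) (W(n) = (n - 4)*(n - 5) = (-4 + n)*(-5 + n) = (-5 + n)*(-4 + n))
N(M) = -½ + M² (N(M) = -4 + ((M² + M*M) + 7)/2 = -4 + ((M² + M²) + 7)/2 = -4 + (2*M² + 7)/2 = -4 + (7 + 2*M²)/2 = -4 + (7/2 + M²) = -½ + M²)
-1*29 + 1116*N(W(6)) = -1*29 + 1116*(-½ + (20 + 6² - 9*6)²) = -29 + 1116*(-½ + (20 + 36 - 54)²) = -29 + 1116*(-½ + 2²) = -29 + 1116*(-½ + 4) = -29 + 1116*(7/2) = -29 + 3906 = 3877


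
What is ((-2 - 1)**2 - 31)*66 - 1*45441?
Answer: -46893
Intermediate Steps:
((-2 - 1)**2 - 31)*66 - 1*45441 = ((-3)**2 - 31)*66 - 45441 = (9 - 31)*66 - 45441 = -22*66 - 45441 = -1452 - 45441 = -46893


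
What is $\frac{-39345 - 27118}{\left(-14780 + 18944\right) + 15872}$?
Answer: $- \frac{66463}{20036} \approx -3.3172$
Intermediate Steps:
$\frac{-39345 - 27118}{\left(-14780 + 18944\right) + 15872} = - \frac{66463}{4164 + 15872} = - \frac{66463}{20036}$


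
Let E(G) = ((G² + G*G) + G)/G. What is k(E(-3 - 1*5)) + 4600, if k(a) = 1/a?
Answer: 68999/15 ≈ 4599.9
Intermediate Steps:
E(G) = (G + 2*G²)/G (E(G) = ((G² + G²) + G)/G = (2*G² + G)/G = (G + 2*G²)/G)
k(E(-3 - 1*5)) + 4600 = 1/(1 + 2*(-3 - 1*5)) + 4600 = 1/(1 + 2*(-3 - 5)) + 4600 = 1/(1 + 2*(-8)) + 4600 = 1/(1 - 16) + 4600 = 1/(-15) + 4600 = -1/15 + 4600 = 68999/15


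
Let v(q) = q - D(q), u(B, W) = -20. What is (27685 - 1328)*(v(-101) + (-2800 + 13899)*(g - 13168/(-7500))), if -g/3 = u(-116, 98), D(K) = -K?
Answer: 33863385514906/1875 ≈ 1.8060e+10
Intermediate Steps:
g = 60 (g = -3*(-20) = 60)
v(q) = 2*q (v(q) = q - (-1)*q = q + q = 2*q)
(27685 - 1328)*(v(-101) + (-2800 + 13899)*(g - 13168/(-7500))) = (27685 - 1328)*(2*(-101) + (-2800 + 13899)*(60 - 13168/(-7500))) = 26357*(-202 + 11099*(60 - 13168*(-1/7500))) = 26357*(-202 + 11099*(60 + 3292/1875)) = 26357*(-202 + 11099*(115792/1875)) = 26357*(-202 + 1285175408/1875) = 26357*(1284796658/1875) = 33863385514906/1875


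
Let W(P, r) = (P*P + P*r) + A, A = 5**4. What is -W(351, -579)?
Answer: 79403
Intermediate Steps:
A = 625
W(P, r) = 625 + P**2 + P*r (W(P, r) = (P*P + P*r) + 625 = (P**2 + P*r) + 625 = 625 + P**2 + P*r)
-W(351, -579) = -(625 + 351**2 + 351*(-579)) = -(625 + 123201 - 203229) = -1*(-79403) = 79403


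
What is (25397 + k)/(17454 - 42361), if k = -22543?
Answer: -2854/24907 ≈ -0.11459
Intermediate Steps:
(25397 + k)/(17454 - 42361) = (25397 - 22543)/(17454 - 42361) = 2854/(-24907) = 2854*(-1/24907) = -2854/24907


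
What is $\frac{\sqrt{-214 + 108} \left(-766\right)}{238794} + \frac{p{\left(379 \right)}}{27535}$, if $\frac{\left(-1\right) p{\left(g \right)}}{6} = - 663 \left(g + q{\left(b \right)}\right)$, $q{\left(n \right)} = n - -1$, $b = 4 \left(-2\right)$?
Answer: $\frac{1479816}{27535} - \frac{383 i \sqrt{106}}{119397} \approx 53.743 - 0.033026 i$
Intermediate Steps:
$b = -8$
$q{\left(n \right)} = 1 + n$ ($q{\left(n \right)} = n + 1 = 1 + n$)
$p{\left(g \right)} = -27846 + 3978 g$ ($p{\left(g \right)} = - 6 \left(- 663 \left(g + \left(1 - 8\right)\right)\right) = - 6 \left(- 663 \left(g - 7\right)\right) = - 6 \left(- 663 \left(-7 + g\right)\right) = - 6 \left(4641 - 663 g\right) = -27846 + 3978 g$)
$\frac{\sqrt{-214 + 108} \left(-766\right)}{238794} + \frac{p{\left(379 \right)}}{27535} = \frac{\sqrt{-214 + 108} \left(-766\right)}{238794} + \frac{-27846 + 3978 \cdot 379}{27535} = \sqrt{-106} \left(-766\right) \frac{1}{238794} + \left(-27846 + 1507662\right) \frac{1}{27535} = i \sqrt{106} \left(-766\right) \frac{1}{238794} + 1479816 \cdot \frac{1}{27535} = - 766 i \sqrt{106} \cdot \frac{1}{238794} + \frac{1479816}{27535} = - \frac{383 i \sqrt{106}}{119397} + \frac{1479816}{27535} = \frac{1479816}{27535} - \frac{383 i \sqrt{106}}{119397}$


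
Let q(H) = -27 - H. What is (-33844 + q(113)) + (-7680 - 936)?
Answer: -42600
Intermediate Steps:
(-33844 + q(113)) + (-7680 - 936) = (-33844 + (-27 - 1*113)) + (-7680 - 936) = (-33844 + (-27 - 113)) - 8616 = (-33844 - 140) - 8616 = -33984 - 8616 = -42600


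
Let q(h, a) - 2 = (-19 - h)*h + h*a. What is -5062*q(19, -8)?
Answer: 4414064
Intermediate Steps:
q(h, a) = 2 + a*h + h*(-19 - h) (q(h, a) = 2 + ((-19 - h)*h + h*a) = 2 + (h*(-19 - h) + a*h) = 2 + (a*h + h*(-19 - h)) = 2 + a*h + h*(-19 - h))
-5062*q(19, -8) = -5062*(2 - 1*19² - 19*19 - 8*19) = -5062*(2 - 1*361 - 361 - 152) = -5062*(2 - 361 - 361 - 152) = -5062*(-872) = 4414064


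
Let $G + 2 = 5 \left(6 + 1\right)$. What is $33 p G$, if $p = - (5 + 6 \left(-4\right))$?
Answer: $20691$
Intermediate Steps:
$G = 33$ ($G = -2 + 5 \left(6 + 1\right) = -2 + 5 \cdot 7 = -2 + 35 = 33$)
$p = 19$ ($p = - (5 - 24) = \left(-1\right) \left(-19\right) = 19$)
$33 p G = 33 \cdot 19 \cdot 33 = 627 \cdot 33 = 20691$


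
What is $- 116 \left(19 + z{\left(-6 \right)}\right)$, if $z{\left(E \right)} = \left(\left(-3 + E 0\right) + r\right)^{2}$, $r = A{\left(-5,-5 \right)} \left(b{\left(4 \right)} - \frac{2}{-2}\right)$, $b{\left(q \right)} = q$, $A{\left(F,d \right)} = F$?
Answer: $-93148$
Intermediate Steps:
$r = -25$ ($r = - 5 \left(4 - \frac{2}{-2}\right) = - 5 \left(4 - -1\right) = - 5 \left(4 + 1\right) = \left(-5\right) 5 = -25$)
$z{\left(E \right)} = 784$ ($z{\left(E \right)} = \left(\left(-3 + E 0\right) - 25\right)^{2} = \left(\left(-3 + 0\right) - 25\right)^{2} = \left(-3 - 25\right)^{2} = \left(-28\right)^{2} = 784$)
$- 116 \left(19 + z{\left(-6 \right)}\right) = - 116 \left(19 + 784\right) = \left(-116\right) 803 = -93148$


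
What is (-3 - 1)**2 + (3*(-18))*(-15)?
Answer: 826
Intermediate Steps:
(-3 - 1)**2 + (3*(-18))*(-15) = (-4)**2 - 54*(-15) = 16 + 810 = 826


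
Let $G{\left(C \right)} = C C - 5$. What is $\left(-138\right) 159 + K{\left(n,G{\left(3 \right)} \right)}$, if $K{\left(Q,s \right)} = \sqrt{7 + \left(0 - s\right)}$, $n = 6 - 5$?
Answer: $-21942 + \sqrt{3} \approx -21940.0$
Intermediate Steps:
$n = 1$
$G{\left(C \right)} = -5 + C^{2}$ ($G{\left(C \right)} = C^{2} - 5 = -5 + C^{2}$)
$K{\left(Q,s \right)} = \sqrt{7 - s}$
$\left(-138\right) 159 + K{\left(n,G{\left(3 \right)} \right)} = \left(-138\right) 159 + \sqrt{7 - \left(-5 + 3^{2}\right)} = -21942 + \sqrt{7 - \left(-5 + 9\right)} = -21942 + \sqrt{7 - 4} = -21942 + \sqrt{3}$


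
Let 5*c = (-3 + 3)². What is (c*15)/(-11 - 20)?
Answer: 0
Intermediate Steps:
c = 0 (c = (-3 + 3)²/5 = (⅕)*0² = (⅕)*0 = 0)
(c*15)/(-11 - 20) = (0*15)/(-11 - 20) = 0/(-31) = 0*(-1/31) = 0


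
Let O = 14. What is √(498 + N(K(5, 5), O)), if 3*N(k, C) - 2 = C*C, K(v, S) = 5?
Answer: 2*√141 ≈ 23.749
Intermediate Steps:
N(k, C) = ⅔ + C²/3 (N(k, C) = ⅔ + (C*C)/3 = ⅔ + C²/3)
√(498 + N(K(5, 5), O)) = √(498 + (⅔ + (⅓)*14²)) = √(498 + (⅔ + (⅓)*196)) = √(498 + (⅔ + 196/3)) = √(498 + 66) = √564 = 2*√141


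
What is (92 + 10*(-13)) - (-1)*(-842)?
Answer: -880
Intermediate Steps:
(92 + 10*(-13)) - (-1)*(-842) = (92 - 130) - 1*842 = -38 - 842 = -880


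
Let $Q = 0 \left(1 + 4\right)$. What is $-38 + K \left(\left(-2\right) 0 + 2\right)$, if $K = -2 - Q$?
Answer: $-42$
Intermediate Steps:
$Q = 0$ ($Q = 0 \cdot 5 = 0$)
$K = -2$ ($K = -2 - 0 = -2 + 0 = -2$)
$-38 + K \left(\left(-2\right) 0 + 2\right) = -38 - 2 \left(\left(-2\right) 0 + 2\right) = -38 - 2 \left(0 + 2\right) = -38 - 4 = -42$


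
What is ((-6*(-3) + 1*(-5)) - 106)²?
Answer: 8649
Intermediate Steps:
((-6*(-3) + 1*(-5)) - 106)² = ((18 - 5) - 106)² = (13 - 106)² = (-93)² = 8649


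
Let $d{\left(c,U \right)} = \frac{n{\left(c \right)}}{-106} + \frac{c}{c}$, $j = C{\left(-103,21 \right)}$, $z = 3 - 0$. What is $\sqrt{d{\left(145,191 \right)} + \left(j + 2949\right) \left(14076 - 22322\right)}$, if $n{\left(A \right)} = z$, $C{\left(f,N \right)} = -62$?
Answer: $\frac{i \sqrt{267486474754}}{106} \approx 4879.2 i$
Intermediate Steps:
$z = 3$ ($z = 3 + 0 = 3$)
$n{\left(A \right)} = 3$
$j = -62$
$d{\left(c,U \right)} = \frac{103}{106}$ ($d{\left(c,U \right)} = \frac{3}{-106} + \frac{c}{c} = 3 \left(- \frac{1}{106}\right) + 1 = - \frac{3}{106} + 1 = \frac{103}{106}$)
$\sqrt{d{\left(145,191 \right)} + \left(j + 2949\right) \left(14076 - 22322\right)} = \sqrt{\frac{103}{106} + \left(-62 + 2949\right) \left(14076 - 22322\right)} = \sqrt{\frac{103}{106} + 2887 \left(-8246\right)} = \sqrt{\frac{103}{106} - 23806202} = \sqrt{- \frac{2523457309}{106}} = \frac{i \sqrt{267486474754}}{106}$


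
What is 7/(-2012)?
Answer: -7/2012 ≈ -0.0034791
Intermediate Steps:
7/(-2012) = -1/2012*7 = -7/2012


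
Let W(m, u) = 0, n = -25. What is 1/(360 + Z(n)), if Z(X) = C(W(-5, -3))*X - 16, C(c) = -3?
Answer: 1/419 ≈ 0.0023866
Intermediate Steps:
Z(X) = -16 - 3*X (Z(X) = -3*X - 16 = -16 - 3*X)
1/(360 + Z(n)) = 1/(360 + (-16 - 3*(-25))) = 1/(360 + (-16 + 75)) = 1/(360 + 59) = 1/419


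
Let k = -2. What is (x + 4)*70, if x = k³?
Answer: -280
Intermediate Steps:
x = -8 (x = (-2)³ = -8)
(x + 4)*70 = (-8 + 4)*70 = -4*70 = -280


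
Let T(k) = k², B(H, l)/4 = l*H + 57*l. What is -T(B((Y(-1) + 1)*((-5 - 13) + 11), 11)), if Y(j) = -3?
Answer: -9759376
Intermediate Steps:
B(H, l) = 228*l + 4*H*l (B(H, l) = 4*(l*H + 57*l) = 4*(H*l + 57*l) = 4*(57*l + H*l) = 228*l + 4*H*l)
-T(B((Y(-1) + 1)*((-5 - 13) + 11), 11)) = -(4*11*(57 + (-3 + 1)*((-5 - 13) + 11)))² = -(4*11*(57 - 2*(-18 + 11)))² = -(4*11*(57 - 2*(-7)))² = -(4*11*(57 + 14))² = -(4*11*71)² = -1*3124² = -1*9759376 = -9759376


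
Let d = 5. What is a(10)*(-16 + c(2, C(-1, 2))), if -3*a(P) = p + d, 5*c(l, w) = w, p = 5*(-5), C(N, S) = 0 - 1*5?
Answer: -340/3 ≈ -113.33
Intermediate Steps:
C(N, S) = -5 (C(N, S) = 0 - 5 = -5)
p = -25
c(l, w) = w/5
a(P) = 20/3 (a(P) = -(-25 + 5)/3 = -⅓*(-20) = 20/3)
a(10)*(-16 + c(2, C(-1, 2))) = 20*(-16 + (⅕)*(-5))/3 = 20*(-16 - 1)/3 = (20/3)*(-17) = -340/3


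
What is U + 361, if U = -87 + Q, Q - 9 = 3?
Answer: 286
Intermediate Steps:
Q = 12 (Q = 9 + 3 = 12)
U = -75 (U = -87 + 12 = -75)
U + 361 = -75 + 361 = 286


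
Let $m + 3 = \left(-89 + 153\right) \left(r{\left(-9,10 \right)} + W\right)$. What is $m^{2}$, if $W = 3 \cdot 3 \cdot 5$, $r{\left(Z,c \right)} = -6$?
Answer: $6215049$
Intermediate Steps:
$W = 45$ ($W = 9 \cdot 5 = 45$)
$m = 2493$ ($m = -3 + \left(-89 + 153\right) \left(-6 + 45\right) = -3 + 64 \cdot 39 = -3 + 2496 = 2493$)
$m^{2} = 2493^{2} = 6215049$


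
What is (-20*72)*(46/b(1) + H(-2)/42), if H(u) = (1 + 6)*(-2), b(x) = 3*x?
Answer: -21600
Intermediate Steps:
H(u) = -14 (H(u) = 7*(-2) = -14)
(-20*72)*(46/b(1) + H(-2)/42) = (-20*72)*(46/((3*1)) - 14/42) = -1440*(46/3 - 14*1/42) = -1440*(46*(⅓) - ⅓) = -1440*(46/3 - ⅓) = -1440*15 = -21600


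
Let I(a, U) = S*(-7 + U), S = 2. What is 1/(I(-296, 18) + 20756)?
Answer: 1/20778 ≈ 4.8128e-5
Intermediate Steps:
I(a, U) = -14 + 2*U (I(a, U) = 2*(-7 + U) = -14 + 2*U)
1/(I(-296, 18) + 20756) = 1/((-14 + 2*18) + 20756) = 1/((-14 + 36) + 20756) = 1/(22 + 20756) = 1/20778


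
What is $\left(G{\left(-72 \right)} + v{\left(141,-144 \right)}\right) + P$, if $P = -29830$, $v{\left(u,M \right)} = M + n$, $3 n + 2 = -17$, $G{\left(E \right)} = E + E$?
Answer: $- \frac{90373}{3} \approx -30124.0$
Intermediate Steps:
$G{\left(E \right)} = 2 E$
$n = - \frac{19}{3}$ ($n = - \frac{2}{3} + \frac{1}{3} \left(-17\right) = - \frac{2}{3} - \frac{17}{3} = - \frac{19}{3} \approx -6.3333$)
$v{\left(u,M \right)} = - \frac{19}{3} + M$ ($v{\left(u,M \right)} = M - \frac{19}{3} = - \frac{19}{3} + M$)
$\left(G{\left(-72 \right)} + v{\left(141,-144 \right)}\right) + P = \left(2 \left(-72\right) - \frac{451}{3}\right) - 29830 = \left(-144 - \frac{451}{3}\right) - 29830 = - \frac{883}{3} - 29830 = - \frac{90373}{3}$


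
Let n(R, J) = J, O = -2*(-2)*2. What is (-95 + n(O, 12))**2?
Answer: 6889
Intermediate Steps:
O = 8 (O = 4*2 = 8)
(-95 + n(O, 12))**2 = (-95 + 12)**2 = (-83)**2 = 6889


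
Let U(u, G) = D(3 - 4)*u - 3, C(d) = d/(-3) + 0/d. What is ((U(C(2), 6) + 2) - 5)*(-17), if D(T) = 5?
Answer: 476/3 ≈ 158.67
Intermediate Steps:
C(d) = -d/3 (C(d) = d*(-1/3) + 0 = -d/3 + 0 = -d/3)
U(u, G) = -3 + 5*u (U(u, G) = 5*u - 3 = -3 + 5*u)
((U(C(2), 6) + 2) - 5)*(-17) = (((-3 + 5*(-1/3*2)) + 2) - 5)*(-17) = (((-3 + 5*(-2/3)) + 2) - 5)*(-17) = (((-3 - 10/3) + 2) - 5)*(-17) = ((-19/3 + 2) - 5)*(-17) = (-13/3 - 5)*(-17) = -28/3*(-17) = 476/3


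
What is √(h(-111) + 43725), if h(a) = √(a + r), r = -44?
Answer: √(43725 + I*√155) ≈ 209.11 + 0.03*I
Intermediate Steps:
h(a) = √(-44 + a) (h(a) = √(a - 44) = √(-44 + a))
√(h(-111) + 43725) = √(√(-44 - 111) + 43725) = √(√(-155) + 43725) = √(I*√155 + 43725) = √(43725 + I*√155)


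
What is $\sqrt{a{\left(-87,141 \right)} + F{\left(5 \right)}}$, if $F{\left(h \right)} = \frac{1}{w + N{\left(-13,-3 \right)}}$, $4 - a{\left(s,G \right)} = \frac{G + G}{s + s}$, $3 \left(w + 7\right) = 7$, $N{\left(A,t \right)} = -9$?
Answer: $\frac{2 \sqrt{1960661}}{1189} \approx 2.3553$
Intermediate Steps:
$w = - \frac{14}{3}$ ($w = -7 + \frac{1}{3} \cdot 7 = -7 + \frac{7}{3} = - \frac{14}{3} \approx -4.6667$)
$a{\left(s,G \right)} = 4 - \frac{G}{s}$ ($a{\left(s,G \right)} = 4 - \frac{G + G}{s + s} = 4 - \frac{2 G}{2 s} = 4 - 2 G \frac{1}{2 s} = 4 - \frac{G}{s}$)
$F{\left(h \right)} = - \frac{3}{41}$ ($F{\left(h \right)} = \frac{1}{- \frac{14}{3} - 9} = \frac{1}{- \frac{41}{3}} = - \frac{3}{41}$)
$\sqrt{a{\left(-87,141 \right)} + F{\left(5 \right)}} = \sqrt{\left(4 - \frac{141}{-87}\right) - \frac{3}{41}} = \sqrt{\left(4 - 141 \left(- \frac{1}{87}\right)\right) - \frac{3}{41}} = \sqrt{\left(4 + \frac{47}{29}\right) - \frac{3}{41}} = \sqrt{\frac{163}{29} - \frac{3}{41}} = \sqrt{\frac{6596}{1189}} = \frac{2 \sqrt{1960661}}{1189}$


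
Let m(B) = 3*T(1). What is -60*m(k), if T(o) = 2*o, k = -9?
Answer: -360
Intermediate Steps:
m(B) = 6 (m(B) = 3*(2*1) = 3*2 = 6)
-60*m(k) = -60*6 = -360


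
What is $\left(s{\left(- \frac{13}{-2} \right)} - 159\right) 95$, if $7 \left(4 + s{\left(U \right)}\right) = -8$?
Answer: $- \frac{109155}{7} \approx -15594.0$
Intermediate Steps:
$s{\left(U \right)} = - \frac{36}{7}$ ($s{\left(U \right)} = -4 + \frac{1}{7} \left(-8\right) = -4 - \frac{8}{7} = - \frac{36}{7}$)
$\left(s{\left(- \frac{13}{-2} \right)} - 159\right) 95 = \left(- \frac{36}{7} - 159\right) 95 = \left(- \frac{1149}{7}\right) 95 = - \frac{109155}{7}$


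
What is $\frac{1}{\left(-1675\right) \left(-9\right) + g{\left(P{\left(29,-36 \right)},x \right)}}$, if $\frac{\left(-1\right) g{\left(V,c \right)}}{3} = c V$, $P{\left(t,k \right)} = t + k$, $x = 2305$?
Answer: $\frac{1}{63480} \approx 1.5753 \cdot 10^{-5}$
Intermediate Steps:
$P{\left(t,k \right)} = k + t$
$g{\left(V,c \right)} = - 3 V c$ ($g{\left(V,c \right)} = - 3 c V = - 3 V c$)
$\frac{1}{\left(-1675\right) \left(-9\right) + g{\left(P{\left(29,-36 \right)},x \right)}} = \frac{1}{\left(-1675\right) \left(-9\right) - 3 \left(-36 + 29\right) 2305} = \frac{1}{15075 - \left(-21\right) 2305} = \frac{1}{15075 + 48405} = \frac{1}{63480}$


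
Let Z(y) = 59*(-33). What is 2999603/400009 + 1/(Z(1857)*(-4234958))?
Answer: 24733116229499287/3298259499569034 ≈ 7.4988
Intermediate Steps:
Z(y) = -1947
2999603/400009 + 1/(Z(1857)*(-4234958)) = 2999603/400009 + 1/(-1947*(-4234958)) = 2999603*(1/400009) - 1/1947*(-1/4234958) = 2999603/400009 + 1/8245463226 = 24733116229499287/3298259499569034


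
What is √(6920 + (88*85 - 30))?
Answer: √14370 ≈ 119.87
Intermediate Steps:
√(6920 + (88*85 - 30)) = √(6920 + (7480 - 30)) = √(6920 + 7450) = √14370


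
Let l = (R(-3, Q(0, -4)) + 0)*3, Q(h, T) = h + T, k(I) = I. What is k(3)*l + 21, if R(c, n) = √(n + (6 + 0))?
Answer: 21 + 9*√2 ≈ 33.728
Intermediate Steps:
Q(h, T) = T + h
R(c, n) = √(6 + n) (R(c, n) = √(n + 6) = √(6 + n))
l = 3*√2 (l = (√(6 + (-4 + 0)) + 0)*3 = (√(6 - 4) + 0)*3 = (√2 + 0)*3 = √2*3 = 3*√2 ≈ 4.2426)
k(3)*l + 21 = 3*(3*√2) + 21 = 9*√2 + 21 = 21 + 9*√2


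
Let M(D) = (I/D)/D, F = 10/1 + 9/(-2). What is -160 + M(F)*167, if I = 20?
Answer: -6000/121 ≈ -49.587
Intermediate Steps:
F = 11/2 (F = 10*1 + 9*(-½) = 10 - 9/2 = 11/2 ≈ 5.5000)
M(D) = 20/D² (M(D) = (20/D)/D = 20/D²)
-160 + M(F)*167 = -160 + (20/(11/2)²)*167 = -160 + (20*(4/121))*167 = -160 + (80/121)*167 = -160 + 13360/121 = -6000/121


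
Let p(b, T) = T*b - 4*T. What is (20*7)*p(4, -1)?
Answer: 0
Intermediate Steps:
p(b, T) = -4*T + T*b
(20*7)*p(4, -1) = (20*7)*(-(-4 + 4)) = 140*(-1*0) = 140*0 = 0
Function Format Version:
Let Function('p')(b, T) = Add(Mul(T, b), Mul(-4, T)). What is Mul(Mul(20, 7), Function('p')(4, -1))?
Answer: 0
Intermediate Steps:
Function('p')(b, T) = Add(Mul(-4, T), Mul(T, b))
Mul(Mul(20, 7), Function('p')(4, -1)) = Mul(Mul(20, 7), Mul(-1, Add(-4, 4))) = Mul(140, Mul(-1, 0)) = Mul(140, 0) = 0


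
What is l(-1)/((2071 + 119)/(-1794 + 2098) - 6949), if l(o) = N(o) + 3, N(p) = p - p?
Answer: -456/1055153 ≈ -0.00043216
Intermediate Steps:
N(p) = 0
l(o) = 3 (l(o) = 0 + 3 = 3)
l(-1)/((2071 + 119)/(-1794 + 2098) - 6949) = 3/((2071 + 119)/(-1794 + 2098) - 6949) = 3/(2190/304 - 6949) = 3/(2190*(1/304) - 6949) = 3/(1095/152 - 6949) = 3/(-1055153/152) = -152/1055153*3 = -456/1055153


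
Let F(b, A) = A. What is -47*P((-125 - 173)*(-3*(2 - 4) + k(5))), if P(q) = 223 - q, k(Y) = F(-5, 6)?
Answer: -178553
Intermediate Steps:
k(Y) = 6
-47*P((-125 - 173)*(-3*(2 - 4) + k(5))) = -47*(223 - (-125 - 173)*(-3*(2 - 4) + 6)) = -47*(223 - (-298)*(-3*(-2) + 6)) = -47*(223 - (-298)*(6 + 6)) = -47*(223 - (-298)*12) = -47*(223 - 1*(-3576)) = -47*(223 + 3576) = -47*3799 = -178553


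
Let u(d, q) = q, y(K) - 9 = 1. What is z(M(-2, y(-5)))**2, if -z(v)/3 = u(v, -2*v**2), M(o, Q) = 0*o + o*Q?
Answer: 5760000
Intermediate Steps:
y(K) = 10 (y(K) = 9 + 1 = 10)
M(o, Q) = Q*o (M(o, Q) = 0 + Q*o = Q*o)
z(v) = 6*v**2 (z(v) = -(-6)*v**2 = 6*v**2)
z(M(-2, y(-5)))**2 = (6*(10*(-2))**2)**2 = (6*(-20)**2)**2 = (6*400)**2 = 2400**2 = 5760000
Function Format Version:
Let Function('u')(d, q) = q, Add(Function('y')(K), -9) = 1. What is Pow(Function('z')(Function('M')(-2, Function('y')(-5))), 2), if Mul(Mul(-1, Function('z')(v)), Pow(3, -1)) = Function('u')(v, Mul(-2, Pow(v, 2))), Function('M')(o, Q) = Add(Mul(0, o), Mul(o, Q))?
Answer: 5760000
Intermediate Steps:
Function('y')(K) = 10 (Function('y')(K) = Add(9, 1) = 10)
Function('M')(o, Q) = Mul(Q, o) (Function('M')(o, Q) = Add(0, Mul(Q, o)) = Mul(Q, o))
Function('z')(v) = Mul(6, Pow(v, 2)) (Function('z')(v) = Mul(-3, Mul(-2, Pow(v, 2))) = Mul(6, Pow(v, 2)))
Pow(Function('z')(Function('M')(-2, Function('y')(-5))), 2) = Pow(Mul(6, Pow(Mul(10, -2), 2)), 2) = Pow(Mul(6, Pow(-20, 2)), 2) = Pow(Mul(6, 400), 2) = Pow(2400, 2) = 5760000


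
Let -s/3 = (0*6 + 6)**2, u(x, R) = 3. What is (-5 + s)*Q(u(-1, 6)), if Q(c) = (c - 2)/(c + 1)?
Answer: -113/4 ≈ -28.250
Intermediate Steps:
Q(c) = (-2 + c)/(1 + c)
s = -108 (s = -3*(0*6 + 6)**2 = -3*(0 + 6)**2 = -3*6**2 = -3*36 = -108)
(-5 + s)*Q(u(-1, 6)) = (-5 - 108)*((-2 + 3)/(1 + 3)) = -113/4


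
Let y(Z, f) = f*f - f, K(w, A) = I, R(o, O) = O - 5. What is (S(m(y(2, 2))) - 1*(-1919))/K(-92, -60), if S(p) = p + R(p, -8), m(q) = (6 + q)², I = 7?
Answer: 1970/7 ≈ 281.43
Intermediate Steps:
R(o, O) = -5 + O
K(w, A) = 7
y(Z, f) = f² - f
S(p) = -13 + p (S(p) = p + (-5 - 8) = p - 13 = -13 + p)
(S(m(y(2, 2))) - 1*(-1919))/K(-92, -60) = ((-13 + (6 + 2*(-1 + 2))²) - 1*(-1919))/7 = ((-13 + (6 + 2*1)²) + 1919)*(⅐) = ((-13 + (6 + 2)²) + 1919)*(⅐) = ((-13 + 8²) + 1919)*(⅐) = ((-13 + 64) + 1919)*(⅐) = (51 + 1919)*(⅐) = 1970*(⅐) = 1970/7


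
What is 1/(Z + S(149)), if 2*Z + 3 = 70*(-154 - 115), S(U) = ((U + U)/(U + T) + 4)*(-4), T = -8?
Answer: -282/2662349 ≈ -0.00010592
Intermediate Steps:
S(U) = -16 - 8*U/(-8 + U) (S(U) = ((U + U)/(U - 8) + 4)*(-4) = ((2*U)/(-8 + U) + 4)*(-4) = (2*U/(-8 + U) + 4)*(-4) = (4 + 2*U/(-8 + U))*(-4) = -16 - 8*U/(-8 + U))
Z = -18833/2 (Z = -3/2 + (70*(-154 - 115))/2 = -3/2 + (70*(-269))/2 = -3/2 + (½)*(-18830) = -3/2 - 9415 = -18833/2 ≈ -9416.5)
1/(Z + S(149)) = 1/(-18833/2 + 8*(16 - 3*149)/(-8 + 149)) = 1/(-18833/2 + 8*(16 - 447)/141) = 1/(-18833/2 + 8*(1/141)*(-431)) = 1/(-18833/2 - 3448/141) = 1/(-2662349/282) = -282/2662349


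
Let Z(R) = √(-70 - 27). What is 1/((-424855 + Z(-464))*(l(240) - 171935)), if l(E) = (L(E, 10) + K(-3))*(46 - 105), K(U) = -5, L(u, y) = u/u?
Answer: 424855/30991973599876278 + I*√97/30991973599876278 ≈ 1.3709e-11 + 3.1779e-16*I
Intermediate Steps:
L(u, y) = 1
Z(R) = I*√97 (Z(R) = √(-97) = I*√97)
l(E) = 236 (l(E) = (1 - 5)*(46 - 105) = -4*(-59) = 236)
1/((-424855 + Z(-464))*(l(240) - 171935)) = 1/((-424855 + I*√97)*(236 - 171935)) = 1/((-424855 + I*√97)*(-171699)) = 1/(72947178645 - 171699*I*√97)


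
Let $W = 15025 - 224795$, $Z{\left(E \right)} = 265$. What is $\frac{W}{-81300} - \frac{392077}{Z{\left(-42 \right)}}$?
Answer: $- \frac{636405421}{430890} \approx -1477.0$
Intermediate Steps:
$W = -209770$
$\frac{W}{-81300} - \frac{392077}{Z{\left(-42 \right)}} = - \frac{209770}{-81300} - \frac{392077}{265} = \left(-209770\right) \left(- \frac{1}{81300}\right) - \frac{392077}{265} = \frac{20977}{8130} - \frac{392077}{265} = - \frac{636405421}{430890}$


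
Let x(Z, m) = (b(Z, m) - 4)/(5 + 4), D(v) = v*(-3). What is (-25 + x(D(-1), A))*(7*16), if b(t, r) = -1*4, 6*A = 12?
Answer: -26096/9 ≈ -2899.6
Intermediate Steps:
D(v) = -3*v
A = 2 (A = (1/6)*12 = 2)
b(t, r) = -4
x(Z, m) = -8/9 (x(Z, m) = (-4 - 4)/(5 + 4) = -8/9)
(-25 + x(D(-1), A))*(7*16) = (-25 - 8/9)*(7*16) = -233/9*112 = -26096/9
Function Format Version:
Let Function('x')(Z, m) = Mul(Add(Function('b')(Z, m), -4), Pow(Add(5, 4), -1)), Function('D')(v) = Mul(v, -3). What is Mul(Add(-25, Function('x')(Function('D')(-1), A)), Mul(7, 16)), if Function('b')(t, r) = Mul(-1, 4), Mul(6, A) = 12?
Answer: Rational(-26096, 9) ≈ -2899.6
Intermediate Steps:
Function('D')(v) = Mul(-3, v)
A = 2 (A = Mul(Rational(1, 6), 12) = 2)
Function('b')(t, r) = -4
Function('x')(Z, m) = Rational(-8, 9) (Function('x')(Z, m) = Mul(Add(-4, -4), Pow(Add(5, 4), -1)) = Mul(-8, Pow(9, -1)) = Mul(-8, Rational(1, 9)) = Rational(-8, 9))
Mul(Add(-25, Function('x')(Function('D')(-1), A)), Mul(7, 16)) = Mul(Add(-25, Rational(-8, 9)), Mul(7, 16)) = Mul(Rational(-233, 9), 112) = Rational(-26096, 9)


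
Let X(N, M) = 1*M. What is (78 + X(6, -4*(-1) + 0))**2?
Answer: 6724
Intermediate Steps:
X(N, M) = M
(78 + X(6, -4*(-1) + 0))**2 = (78 + (-4*(-1) + 0))**2 = (78 + (4 + 0))**2 = (78 + 4)**2 = 82**2 = 6724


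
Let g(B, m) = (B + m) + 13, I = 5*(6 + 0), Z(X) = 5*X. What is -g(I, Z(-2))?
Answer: -33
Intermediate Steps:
I = 30 (I = 5*6 = 30)
g(B, m) = 13 + B + m
-g(I, Z(-2)) = -(13 + 30 + 5*(-2)) = -(13 + 30 - 10) = -1*33 = -33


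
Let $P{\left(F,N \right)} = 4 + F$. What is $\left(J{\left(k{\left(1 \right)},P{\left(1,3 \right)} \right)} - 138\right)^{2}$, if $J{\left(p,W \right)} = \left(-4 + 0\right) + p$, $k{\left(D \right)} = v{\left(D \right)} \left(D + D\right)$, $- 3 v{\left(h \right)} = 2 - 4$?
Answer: $\frac{178084}{9} \approx 19787.0$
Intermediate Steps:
$v{\left(h \right)} = \frac{2}{3}$ ($v{\left(h \right)} = - \frac{2 - 4}{3} = \left(- \frac{1}{3}\right) \left(-2\right) = \frac{2}{3}$)
$k{\left(D \right)} = \frac{4 D}{3}$ ($k{\left(D \right)} = \frac{2 \left(D + D\right)}{3} = \frac{2 \cdot 2 D}{3} = \frac{4 D}{3}$)
$J{\left(p,W \right)} = -4 + p$
$\left(J{\left(k{\left(1 \right)},P{\left(1,3 \right)} \right)} - 138\right)^{2} = \left(\left(-4 + \frac{4}{3} \cdot 1\right) - 138\right)^{2} = \left(\left(-4 + \frac{4}{3}\right) - 138\right)^{2} = \left(- \frac{8}{3} - 138\right)^{2} = \left(- \frac{422}{3}\right)^{2} = \frac{178084}{9}$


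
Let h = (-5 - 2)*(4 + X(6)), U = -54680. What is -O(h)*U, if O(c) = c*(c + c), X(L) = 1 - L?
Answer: 5358640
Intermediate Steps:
h = 7 (h = (-5 - 2)*(4 + (1 - 1*6)) = -7*(4 + (1 - 6)) = -7*(4 - 5) = -7*(-1) = 7)
O(c) = 2*c² (O(c) = c*(2*c) = 2*c²)
-O(h)*U = -2*7²*(-54680) = -2*49*(-54680) = -98*(-54680) = -1*(-5358640) = 5358640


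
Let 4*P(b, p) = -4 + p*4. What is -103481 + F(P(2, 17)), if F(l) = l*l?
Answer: -103225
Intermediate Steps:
P(b, p) = -1 + p (P(b, p) = (-4 + p*4)/4 = (-4 + 4*p)/4 = -1 + p)
F(l) = l²
-103481 + F(P(2, 17)) = -103481 + (-1 + 17)² = -103481 + 16² = -103481 + 256 = -103225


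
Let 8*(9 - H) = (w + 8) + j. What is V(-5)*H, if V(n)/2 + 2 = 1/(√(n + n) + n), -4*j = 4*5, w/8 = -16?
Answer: -2955/28 - 197*I*√10/140 ≈ -105.54 - 4.4498*I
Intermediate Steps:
w = -128 (w = 8*(-16) = -128)
j = -5 ≈ -5.0000
H = 197/8 (H = 9 - ((-128 + 8) - 5)/8 = 9 - (-120 - 5)/8 = 9 - ⅛*(-125) = 9 + 125/8 = 197/8 ≈ 24.625)
V(n) = -4 + 2/(n + √2*√n) (V(n) = -4 + 2/(√(n + n) + n) = -4 + 2/(√(2*n) + n) = -4 + 2/(√2*√n + n) = -4 + 2/(n + √2*√n))
V(-5)*H = (2*(1 - 2*(-5) - 2*√2*√(-5))/(-5 + √2*√(-5)))*(197/8) = (2*(1 + 10 - 2*√2*I*√5)/(-5 + √2*(I*√5)))*(197/8) = (2*(1 + 10 - 2*I*√10)/(-5 + I*√10))*(197/8) = (2*(11 - 2*I*√10)/(-5 + I*√10))*(197/8) = 197*(11 - 2*I*√10)/(4*(-5 + I*√10))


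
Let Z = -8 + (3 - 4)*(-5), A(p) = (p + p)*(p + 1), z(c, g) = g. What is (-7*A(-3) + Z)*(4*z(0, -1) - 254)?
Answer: 22446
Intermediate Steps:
A(p) = 2*p*(1 + p) (A(p) = (2*p)*(1 + p) = 2*p*(1 + p))
Z = -3 (Z = -8 - 1*(-5) = -8 + 5 = -3)
(-7*A(-3) + Z)*(4*z(0, -1) - 254) = (-14*(-3)*(1 - 3) - 3)*(4*(-1) - 254) = (-14*(-3)*(-2) - 3)*(-4 - 254) = (-7*12 - 3)*(-258) = (-84 - 3)*(-258) = -87*(-258) = 22446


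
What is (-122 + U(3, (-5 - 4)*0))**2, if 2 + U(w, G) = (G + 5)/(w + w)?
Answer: 546121/36 ≈ 15170.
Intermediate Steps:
U(w, G) = -2 + (5 + G)/(2*w) (U(w, G) = -2 + (G + 5)/(w + w) = -2 + (5 + G)/((2*w)) = -2 + (5 + G)*(1/(2*w)) = -2 + (5 + G)/(2*w))
(-122 + U(3, (-5 - 4)*0))**2 = (-122 + (1/2)*(5 + (-5 - 4)*0 - 4*3)/3)**2 = (-122 + (1/2)*(1/3)*(5 - 9*0 - 12))**2 = (-122 + (1/2)*(1/3)*(5 + 0 - 12))**2 = (-122 + (1/2)*(1/3)*(-7))**2 = (-122 - 7/6)**2 = (-739/6)**2 = 546121/36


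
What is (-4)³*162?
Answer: -10368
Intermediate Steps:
(-4)³*162 = -64*162 = -10368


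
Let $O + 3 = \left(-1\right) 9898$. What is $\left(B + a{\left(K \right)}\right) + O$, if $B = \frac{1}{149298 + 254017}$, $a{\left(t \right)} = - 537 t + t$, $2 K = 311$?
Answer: $- \frac{37608720434}{403315} \approx -93249.0$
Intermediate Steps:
$K = \frac{311}{2}$ ($K = \frac{1}{2} \cdot 311 = \frac{311}{2} \approx 155.5$)
$O = -9901$ ($O = -3 - 9898 = -9901$)
$a{\left(t \right)} = - 536 t$
$B = \frac{1}{403315} \approx 2.4794 \cdot 10^{-6}$
$\left(B + a{\left(K \right)}\right) + O = \left(\frac{1}{403315} - 83348\right) - 9901 = - \frac{33615498619}{403315} - 9901 = - \frac{37608720434}{403315}$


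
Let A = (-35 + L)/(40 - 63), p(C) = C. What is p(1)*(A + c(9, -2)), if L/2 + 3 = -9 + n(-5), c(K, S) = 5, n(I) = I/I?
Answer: 172/23 ≈ 7.4783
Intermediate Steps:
n(I) = 1
L = -22 (L = -6 + 2*(-9 + 1) = -6 + 2*(-8) = -6 - 16 = -22)
A = 57/23 (A = (-35 - 22)/(40 - 63) = -57/(-23) = -57*(-1/23) = 57/23 ≈ 2.4783)
p(1)*(A + c(9, -2)) = 1*(57/23 + 5) = 1*(172/23) = 172/23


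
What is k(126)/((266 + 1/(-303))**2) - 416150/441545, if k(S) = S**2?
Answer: -411936155386714/573644349802381 ≈ -0.71810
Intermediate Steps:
k(126)/((266 + 1/(-303))**2) - 416150/441545 = 126**2/((266 + 1/(-303))**2) - 416150/441545 = 15876/((266 - 1/303)**2) - 416150*1/441545 = 15876/((80597/303)**2) - 83230/88309 = 15876/(6495876409/91809) - 83230/88309 = 15876*(91809/6495876409) - 83230/88309 = 1457559684/6495876409 - 83230/88309 = -411936155386714/573644349802381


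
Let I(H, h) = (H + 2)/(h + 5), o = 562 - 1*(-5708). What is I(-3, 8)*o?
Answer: -6270/13 ≈ -482.31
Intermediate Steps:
o = 6270 (o = 562 + 5708 = 6270)
I(H, h) = (2 + H)/(5 + h)
I(-3, 8)*o = ((2 - 3)/(5 + 8))*6270 = (-1/13)*6270 = ((1/13)*(-1))*6270 = -1/13*6270 = -6270/13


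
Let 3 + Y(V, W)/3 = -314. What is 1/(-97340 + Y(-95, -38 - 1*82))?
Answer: -1/98291 ≈ -1.0174e-5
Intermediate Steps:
Y(V, W) = -951 (Y(V, W) = -9 + 3*(-314) = -9 - 942 = -951)
1/(-97340 + Y(-95, -38 - 1*82)) = 1/(-97340 - 951) = 1/(-98291) = -1/98291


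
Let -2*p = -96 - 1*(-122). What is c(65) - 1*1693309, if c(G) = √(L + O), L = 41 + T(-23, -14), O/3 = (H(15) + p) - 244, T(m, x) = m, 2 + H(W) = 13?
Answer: -1693309 + 12*I*√5 ≈ -1.6933e+6 + 26.833*I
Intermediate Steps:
H(W) = 11 (H(W) = -2 + 13 = 11)
p = -13 (p = -(-96 - 1*(-122))/2 = -(-96 + 122)/2 = -½*26 = -13)
O = -738 (O = 3*((11 - 13) - 244) = 3*(-2 - 244) = 3*(-246) = -738)
L = 18 (L = 41 - 23 = 18)
c(G) = 12*I*√5 (c(G) = √(18 - 738) = √(-720) = 12*I*√5)
c(65) - 1*1693309 = 12*I*√5 - 1*1693309 = 12*I*√5 - 1693309 = -1693309 + 12*I*√5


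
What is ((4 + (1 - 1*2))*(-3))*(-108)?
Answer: 972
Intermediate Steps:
((4 + (1 - 1*2))*(-3))*(-108) = ((4 + (1 - 2))*(-3))*(-108) = ((4 - 1)*(-3))*(-108) = (3*(-3))*(-108) = -9*(-108) = 972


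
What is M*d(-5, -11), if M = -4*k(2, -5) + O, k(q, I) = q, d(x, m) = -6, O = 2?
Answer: 36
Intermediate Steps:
M = -6 (M = -4*2 + 2 = -8 + 2 = -6)
M*d(-5, -11) = -6*(-6) = 36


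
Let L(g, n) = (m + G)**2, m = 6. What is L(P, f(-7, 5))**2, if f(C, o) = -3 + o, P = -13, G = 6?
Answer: 20736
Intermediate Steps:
L(g, n) = 144 (L(g, n) = (6 + 6)**2 = 12**2 = 144)
L(P, f(-7, 5))**2 = 144**2 = 20736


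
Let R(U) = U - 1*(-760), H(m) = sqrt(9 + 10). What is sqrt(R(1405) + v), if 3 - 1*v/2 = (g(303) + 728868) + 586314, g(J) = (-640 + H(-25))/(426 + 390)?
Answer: sqrt(-109374814608 - 102*sqrt(19))/204 ≈ 1621.2*I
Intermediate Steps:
H(m) = sqrt(19)
g(J) = -40/51 + sqrt(19)/816 (g(J) = (-640 + sqrt(19))/(426 + 390) = (-640 + sqrt(19))/816 = (-640 + sqrt(19))*(1/816) = -40/51 + sqrt(19)/816)
R(U) = 760 + U (R(U) = U + 760 = 760 + U)
v = -134148178/51 - sqrt(19)/408 (v = 6 - 2*(((-40/51 + sqrt(19)/816) + 728868) + 586314) = 6 - 2*((37172228/51 + sqrt(19)/816) + 586314) = 6 - 2*(67074242/51 + sqrt(19)/816) = 6 + (-134148484/51 - sqrt(19)/408) = -134148178/51 - sqrt(19)/408 ≈ -2.6304e+6)
sqrt(R(1405) + v) = sqrt((760 + 1405) + (-134148178/51 - sqrt(19)/408)) = sqrt(2165 + (-134148178/51 - sqrt(19)/408)) = sqrt(-134037763/51 - sqrt(19)/408)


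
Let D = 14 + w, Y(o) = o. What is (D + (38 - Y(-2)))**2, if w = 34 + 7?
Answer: 9025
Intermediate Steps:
w = 41
D = 55 (D = 14 + 41 = 55)
(D + (38 - Y(-2)))**2 = (55 + (38 - 1*(-2)))**2 = (55 + (38 + 2))**2 = (55 + 40)**2 = 95**2 = 9025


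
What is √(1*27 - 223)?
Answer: 14*I ≈ 14.0*I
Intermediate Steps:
√(1*27 - 223) = √(27 - 223) = √(-196) = 14*I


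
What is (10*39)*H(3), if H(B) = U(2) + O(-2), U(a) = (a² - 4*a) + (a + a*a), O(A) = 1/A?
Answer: 585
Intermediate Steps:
U(a) = -3*a + 2*a² (U(a) = (a² - 4*a) + (a + a²) = -3*a + 2*a²)
H(B) = 3/2 (H(B) = 2*(-3 + 2*2) + 1/(-2) = 2*(-3 + 4) - ½ = 2*1 - ½ = 2 - ½ = 3/2)
(10*39)*H(3) = (10*39)*(3/2) = 390*(3/2) = 585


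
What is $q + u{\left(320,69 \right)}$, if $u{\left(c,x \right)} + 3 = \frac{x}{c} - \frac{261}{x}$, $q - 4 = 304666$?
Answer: $\frac{2242322867}{7360} \approx 3.0466 \cdot 10^{5}$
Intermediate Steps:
$q = 304670$ ($q = 4 + 304666 = 304670$)
$u{\left(c,x \right)} = -3 - \frac{261}{x} + \frac{x}{c}$ ($u{\left(c,x \right)} = -3 - \left(\frac{261}{x} - \frac{x}{c}\right) = -3 - \frac{261}{x} + \frac{x}{c}$)
$q + u{\left(320,69 \right)} = 304670 - \left(3 - \frac{69}{320} + \frac{87}{23}\right) = 304670 - \frac{48333}{7360} = \frac{2242322867}{7360}$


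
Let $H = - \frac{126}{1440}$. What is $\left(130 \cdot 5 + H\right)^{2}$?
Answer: $\frac{2703272049}{6400} \approx 4.2239 \cdot 10^{5}$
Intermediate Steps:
$H = - \frac{7}{80}$ ($H = \left(-126\right) \frac{1}{1440} = - \frac{7}{80} \approx -0.0875$)
$\left(130 \cdot 5 + H\right)^{2} = \left(130 \cdot 5 - \frac{7}{80}\right)^{2} = \left(650 - \frac{7}{80}\right)^{2} = \left(\frac{51993}{80}\right)^{2} = \frac{2703272049}{6400}$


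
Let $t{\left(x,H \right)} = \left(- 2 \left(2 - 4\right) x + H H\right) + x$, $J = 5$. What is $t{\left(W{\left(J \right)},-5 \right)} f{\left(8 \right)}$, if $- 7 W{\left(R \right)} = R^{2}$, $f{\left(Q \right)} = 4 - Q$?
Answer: $- \frac{200}{7} \approx -28.571$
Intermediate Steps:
$W{\left(R \right)} = - \frac{R^{2}}{7}$
$t{\left(x,H \right)} = H^{2} + 5 x$ ($t{\left(x,H \right)} = \left(\left(-2\right) \left(-2\right) x + H^{2}\right) + x = \left(4 x + H^{2}\right) + x = \left(H^{2} + 4 x\right) + x = H^{2} + 5 x$)
$t{\left(W{\left(J \right)},-5 \right)} f{\left(8 \right)} = \left(\left(-5\right)^{2} + 5 \left(- \frac{5^{2}}{7}\right)\right) \left(4 - 8\right) = \left(25 + 5 \left(\left(- \frac{1}{7}\right) 25\right)\right) \left(4 - 8\right) = \left(25 + 5 \left(- \frac{25}{7}\right)\right) \left(-4\right) = \left(25 - \frac{125}{7}\right) \left(-4\right) = \frac{50}{7} \left(-4\right) = - \frac{200}{7}$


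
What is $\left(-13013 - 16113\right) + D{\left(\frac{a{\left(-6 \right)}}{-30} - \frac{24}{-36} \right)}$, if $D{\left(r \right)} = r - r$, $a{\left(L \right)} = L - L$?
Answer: $-29126$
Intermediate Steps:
$a{\left(L \right)} = 0$
$D{\left(r \right)} = 0$
$\left(-13013 - 16113\right) + D{\left(\frac{a{\left(-6 \right)}}{-30} - \frac{24}{-36} \right)} = \left(-13013 - 16113\right) + 0 = -29126 + 0 = -29126$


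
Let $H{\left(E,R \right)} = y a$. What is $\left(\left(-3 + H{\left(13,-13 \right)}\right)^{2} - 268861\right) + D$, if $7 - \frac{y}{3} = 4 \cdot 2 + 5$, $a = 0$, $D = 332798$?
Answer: $63946$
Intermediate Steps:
$y = -18$ ($y = 21 - 3 \left(4 \cdot 2 + 5\right) = 21 - 3 \left(8 + 5\right) = 21 - 39 = -18$)
$H{\left(E,R \right)} = 0$ ($H{\left(E,R \right)} = \left(-18\right) 0 = 0$)
$\left(\left(-3 + H{\left(13,-13 \right)}\right)^{2} - 268861\right) + D = \left(\left(-3 + 0\right)^{2} - 268861\right) + 332798 = \left(\left(-3\right)^{2} - 268861\right) + 332798 = \left(9 - 268861\right) + 332798 = -268852 + 332798 = 63946$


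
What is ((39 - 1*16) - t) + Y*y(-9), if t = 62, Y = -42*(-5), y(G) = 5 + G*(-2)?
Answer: 4791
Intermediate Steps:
y(G) = 5 - 2*G
Y = 210
((39 - 1*16) - t) + Y*y(-9) = ((39 - 1*16) - 1*62) + 210*(5 - 2*(-9)) = ((39 - 16) - 62) + 210*(5 + 18) = (23 - 62) + 210*23 = -39 + 4830 = 4791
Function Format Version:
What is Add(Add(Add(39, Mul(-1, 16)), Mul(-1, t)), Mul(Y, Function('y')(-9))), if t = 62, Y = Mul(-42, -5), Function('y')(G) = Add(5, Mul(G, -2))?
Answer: 4791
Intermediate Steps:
Function('y')(G) = Add(5, Mul(-2, G))
Y = 210
Add(Add(Add(39, Mul(-1, 16)), Mul(-1, t)), Mul(Y, Function('y')(-9))) = Add(Add(Add(39, Mul(-1, 16)), Mul(-1, 62)), Mul(210, Add(5, Mul(-2, -9)))) = Add(Add(Add(39, -16), -62), Mul(210, Add(5, 18))) = Add(Add(23, -62), Mul(210, 23)) = Add(-39, 4830) = 4791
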